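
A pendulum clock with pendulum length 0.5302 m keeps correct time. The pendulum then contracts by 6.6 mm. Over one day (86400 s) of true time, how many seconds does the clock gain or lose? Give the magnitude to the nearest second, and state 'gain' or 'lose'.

gain 543 s

T ∝ √L, so T'/T = √(0.52360/0.5302) = 0.993756.
In 86400 s of true time the clock registers 86400/0.993756 = 86942.8 s, so it gains 543 s.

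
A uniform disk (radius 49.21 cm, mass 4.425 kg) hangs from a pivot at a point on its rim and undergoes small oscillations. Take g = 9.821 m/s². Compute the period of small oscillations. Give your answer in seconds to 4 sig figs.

I_cm = ½mr² = 0.53578 kg·m². The pivot is at distance d = 0.4921 m from the centre of mass.
By the parallel-axis theorem, I = I_cm + md² = 0.53578 + 1.0716 = 1.6074 kg·m².
T = 2π√(I/(mgd)) = 2π√(1.6074/(4.425 × 9.821 × 0.4921)) = 1.723 s.

1.723 s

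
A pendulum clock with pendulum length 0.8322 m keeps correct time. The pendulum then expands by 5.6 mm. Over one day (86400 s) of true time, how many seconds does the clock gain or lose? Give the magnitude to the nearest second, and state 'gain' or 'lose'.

lose 289 s

T ∝ √L, so T'/T = √(0.83780/0.8322) = 1.00336.
In 86400 s of true time the clock registers 86400/1.00336 = 86110.8 s, so it loses 289 s.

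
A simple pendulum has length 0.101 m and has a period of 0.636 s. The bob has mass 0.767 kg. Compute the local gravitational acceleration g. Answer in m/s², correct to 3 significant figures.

From T = 2π√(L/g), g = 4π²L/T² = 4π² × 0.101/0.6360² = 9.86 m/s².

9.86 m/s²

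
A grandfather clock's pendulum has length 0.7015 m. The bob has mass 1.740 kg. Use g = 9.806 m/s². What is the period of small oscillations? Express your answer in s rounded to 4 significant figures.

1.681 s

T = 2π√(L/g) = 2π√(0.7015/9.806) = 2π × 0.26747 = 1.681 s.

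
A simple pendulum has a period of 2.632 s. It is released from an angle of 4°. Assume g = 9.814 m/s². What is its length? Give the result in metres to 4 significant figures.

1.722 m

From T = 2π√(L/g), L = gT²/(4π²) = 9.814 × 2.6320²/(4π²) = 1.722 m.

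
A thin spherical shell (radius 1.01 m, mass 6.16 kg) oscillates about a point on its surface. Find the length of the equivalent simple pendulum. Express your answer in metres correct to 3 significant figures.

1.68 m

The equivalent simple-pendulum length is L_eq = I/(md), where I is about the pivot and d = 1.010 m.
I_cm = (2/3)mR² = 4.189 kg·m², so I = I_cm + md² = 4.189 + 6.284 = 10.47 kg·m².
L_eq = 10.47/(6.16 × 1.010) = 1.68 m.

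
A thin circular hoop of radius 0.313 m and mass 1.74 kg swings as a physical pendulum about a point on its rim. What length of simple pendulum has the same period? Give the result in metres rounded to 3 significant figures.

0.626 m

The equivalent simple-pendulum length is L_eq = I/(md), where I is about the pivot and d = 0.3130 m.
I_cm = mR² = 0.1705 kg·m², so I = I_cm + md² = 0.1705 + 0.1705 = 0.3409 kg·m².
L_eq = 0.3409/(1.74 × 0.3130) = 0.626 m.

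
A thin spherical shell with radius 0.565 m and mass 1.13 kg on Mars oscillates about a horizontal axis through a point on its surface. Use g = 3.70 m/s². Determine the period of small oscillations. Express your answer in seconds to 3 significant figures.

3.17 s

I_cm = (2/3)mr² = 0.2405 kg·m². The pivot is at distance d = 0.565 m from the centre of mass.
By the parallel-axis theorem, I = I_cm + md² = 0.2405 + 0.3607 = 0.6012 kg·m².
T = 2π√(I/(mgd)) = 2π√(0.6012/(1.13 × 3.70 × 0.565)) = 3.17 s.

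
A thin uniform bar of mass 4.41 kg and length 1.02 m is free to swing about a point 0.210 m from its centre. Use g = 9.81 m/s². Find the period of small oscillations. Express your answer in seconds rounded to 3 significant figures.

For a physical pendulum T = 2π√(I/(mgd)), with d = 0.2100 m from pivot to centre of mass.
I_cm = mL²/12 = 4.41 × 1.02²/12 = 0.3823 kg·m²; I = I_cm + md² = 0.3823 + 4.41 × 0.2100² = 0.5768 kg·m².
T = 2π√(0.5768/(4.41 × 9.81 × 0.2100)) = 1.58 s.

1.58 s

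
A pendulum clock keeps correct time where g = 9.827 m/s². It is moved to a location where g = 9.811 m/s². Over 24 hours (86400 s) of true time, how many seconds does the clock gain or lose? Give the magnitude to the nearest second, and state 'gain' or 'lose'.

The clock's period scales as T ∝ 1/√g, so T'/T = √(9.827/9.811) = 1.00082.
In 86400 s of true time the clock registers 86400/1.00082 = 86329.6 s, so it loses 70 s.

lose 70 s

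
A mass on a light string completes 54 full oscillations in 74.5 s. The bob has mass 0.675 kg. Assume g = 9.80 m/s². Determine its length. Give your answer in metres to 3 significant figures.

0.472 m

T = 74.5/54 = 1.380 s.
From T = 2π√(L/g), L = gT²/(4π²) = 9.80 × 1.380²/(4π²) = 0.472 m.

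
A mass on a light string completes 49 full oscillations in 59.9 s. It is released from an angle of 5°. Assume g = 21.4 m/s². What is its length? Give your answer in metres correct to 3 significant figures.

T = 59.9/49 = 1.222 s.
From T = 2π√(L/g), L = gT²/(4π²) = 21.4 × 1.222²/(4π²) = 0.810 m.

0.810 m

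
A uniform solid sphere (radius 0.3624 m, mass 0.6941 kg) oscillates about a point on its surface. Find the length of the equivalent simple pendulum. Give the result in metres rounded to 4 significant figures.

0.5074 m

The equivalent simple-pendulum length is L_eq = I/(md), where I is about the pivot and d = 0.36240 m.
I_cm = (2/5)mR² = 0.036464 kg·m², so I = I_cm + md² = 0.036464 + 0.091159 = 0.12762 kg·m².
L_eq = 0.12762/(0.6941 × 0.36240) = 0.5074 m.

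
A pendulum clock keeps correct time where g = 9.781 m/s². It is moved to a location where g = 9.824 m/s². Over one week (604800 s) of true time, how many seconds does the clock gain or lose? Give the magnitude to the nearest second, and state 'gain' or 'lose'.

gain 1328 s

The clock's period scales as T ∝ 1/√g, so T'/T = √(9.781/9.824) = 0.997809.
In 604800 s of true time the clock registers 604800/0.997809 = 606128.0 s, so it gains 1328 s.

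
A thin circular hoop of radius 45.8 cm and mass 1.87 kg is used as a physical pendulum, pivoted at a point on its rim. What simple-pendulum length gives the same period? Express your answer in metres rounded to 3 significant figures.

The equivalent simple-pendulum length is L_eq = I/(md), where I is about the pivot and d = 0.4580 m.
I_cm = mR² = 0.3923 kg·m², so I = I_cm + md² = 0.3923 + 0.3923 = 0.7845 kg·m².
L_eq = 0.7845/(1.87 × 0.4580) = 0.916 m.

0.916 m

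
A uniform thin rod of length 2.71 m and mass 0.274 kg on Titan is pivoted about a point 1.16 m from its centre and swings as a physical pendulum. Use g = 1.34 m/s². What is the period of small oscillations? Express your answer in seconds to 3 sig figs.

7.05 s

For a physical pendulum T = 2π√(I/(mgd)), with d = 1.160 m from pivot to centre of mass.
I_cm = mL²/12 = 0.274 × 2.71²/12 = 0.1677 kg·m²; I = I_cm + md² = 0.1677 + 0.274 × 1.160² = 0.5364 kg·m².
T = 2π√(0.5364/(0.274 × 1.34 × 1.160)) = 7.05 s.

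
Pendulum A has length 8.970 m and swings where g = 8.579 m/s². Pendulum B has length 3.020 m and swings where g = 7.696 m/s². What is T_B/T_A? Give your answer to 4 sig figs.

0.6126

T = 2π√(L/g), so T_B/T_A = √((L_B/g_B)/(L_A/g_A)) = √((3.020/7.696)/(8.970/8.579)) = 0.6126.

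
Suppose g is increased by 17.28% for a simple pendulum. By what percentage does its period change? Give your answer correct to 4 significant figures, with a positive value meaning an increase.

-7.660%

T ∝ 1/√g, so T'/T = 1/√(1.1728) = 0.92340.
Percentage change in T = (0.92340 − 1) × 100% = -7.660%.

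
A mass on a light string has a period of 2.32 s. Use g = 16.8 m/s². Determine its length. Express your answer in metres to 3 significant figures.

From T = 2π√(L/g), L = gT²/(4π²) = 16.8 × 2.320²/(4π²) = 2.29 m.

2.29 m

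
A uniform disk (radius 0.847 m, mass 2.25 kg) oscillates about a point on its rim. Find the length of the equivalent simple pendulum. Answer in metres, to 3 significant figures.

1.27 m

The equivalent simple-pendulum length is L_eq = I/(md), where I is about the pivot and d = 0.8470 m.
I_cm = ½mR² = 0.8071 kg·m², so I = I_cm + md² = 0.8071 + 1.614 = 2.421 kg·m².
L_eq = 2.421/(2.25 × 0.8470) = 1.27 m.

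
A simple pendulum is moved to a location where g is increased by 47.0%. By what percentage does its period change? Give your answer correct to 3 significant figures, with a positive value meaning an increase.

T ∝ 1/√g, so T'/T = 1/√(1.470) = 0.8248.
Percentage change in T = (0.8248 − 1) × 100% = -17.5%.

-17.5%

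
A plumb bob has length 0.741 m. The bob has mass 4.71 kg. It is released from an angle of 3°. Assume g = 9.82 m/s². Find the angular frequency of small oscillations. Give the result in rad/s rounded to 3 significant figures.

3.64 rad/s

ω = √(g/L) = √(9.82/0.741) = 3.64 rad/s.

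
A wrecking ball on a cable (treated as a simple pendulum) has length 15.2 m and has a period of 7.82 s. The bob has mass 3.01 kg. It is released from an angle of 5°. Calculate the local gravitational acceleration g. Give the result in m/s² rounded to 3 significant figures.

9.81 m/s²

From T = 2π√(L/g), g = 4π²L/T² = 4π² × 15.2/7.820² = 9.81 m/s².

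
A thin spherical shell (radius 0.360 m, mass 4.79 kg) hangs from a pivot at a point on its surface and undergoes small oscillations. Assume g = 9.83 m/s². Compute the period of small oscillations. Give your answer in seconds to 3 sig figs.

1.55 s

I_cm = (2/3)mr² = 0.4139 kg·m². The pivot is at distance d = 0.360 m from the centre of mass.
By the parallel-axis theorem, I = I_cm + md² = 0.4139 + 0.6208 = 1.035 kg·m².
T = 2π√(I/(mgd)) = 2π√(1.035/(4.79 × 9.83 × 0.360)) = 1.55 s.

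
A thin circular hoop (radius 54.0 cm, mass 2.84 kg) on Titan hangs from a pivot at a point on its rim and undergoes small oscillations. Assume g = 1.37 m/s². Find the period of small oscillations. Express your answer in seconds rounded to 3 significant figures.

I_cm = mr² = 0.8281 kg·m². The pivot is at distance d = 0.540 m from the centre of mass.
By the parallel-axis theorem, I = I_cm + md² = 0.8281 + 0.8281 = 1.656 kg·m².
T = 2π√(I/(mgd)) = 2π√(1.656/(2.84 × 1.37 × 0.540)) = 5.58 s.

5.58 s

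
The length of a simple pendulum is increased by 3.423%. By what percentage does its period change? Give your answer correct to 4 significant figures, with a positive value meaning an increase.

1.697%

T ∝ √L, so T'/T = √(1.0342) = 1.0170.
Percentage change in T = (1.0170 − 1) × 100% = 1.697%.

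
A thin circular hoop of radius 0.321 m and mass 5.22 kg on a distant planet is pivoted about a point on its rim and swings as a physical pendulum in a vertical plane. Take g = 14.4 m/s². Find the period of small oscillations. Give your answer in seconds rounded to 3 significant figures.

1.33 s

I_cm = mr² = 0.5379 kg·m². The pivot is at distance d = 0.321 m from the centre of mass.
By the parallel-axis theorem, I = I_cm + md² = 0.5379 + 0.5379 = 1.076 kg·m².
T = 2π√(I/(mgd)) = 2π√(1.076/(5.22 × 14.4 × 0.321)) = 1.33 s.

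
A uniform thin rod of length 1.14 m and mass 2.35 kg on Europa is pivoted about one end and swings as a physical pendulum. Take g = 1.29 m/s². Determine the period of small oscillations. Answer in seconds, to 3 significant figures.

4.82 s

For a physical pendulum T = 2π√(I/(mgd)), with d = 0.5700 m from pivot to centre of mass.
I_cm = mL²/12 = 2.35 × 1.14²/12 = 0.2545 kg·m²; I = I_cm + md² = 0.2545 + 2.35 × 0.5700² = 1.018 kg·m².
T = 2π√(1.018/(2.35 × 1.29 × 0.5700)) = 4.82 s.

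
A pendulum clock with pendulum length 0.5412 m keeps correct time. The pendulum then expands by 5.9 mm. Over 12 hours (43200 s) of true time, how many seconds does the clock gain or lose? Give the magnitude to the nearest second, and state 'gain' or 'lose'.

lose 234 s

T ∝ √L, so T'/T = √(0.54710/0.5412) = 1.00544.
In 43200 s of true time the clock registers 43200/1.00544 = 42966.4 s, so it loses 234 s.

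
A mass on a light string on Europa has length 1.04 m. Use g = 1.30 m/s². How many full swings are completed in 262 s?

T = 2π√(L/g) = 2π√(1.04/1.30) = 5.620 s.
Number of complete oscillations = ⌊262/5.620⌋ = ⌊46.62⌋ = 46.

46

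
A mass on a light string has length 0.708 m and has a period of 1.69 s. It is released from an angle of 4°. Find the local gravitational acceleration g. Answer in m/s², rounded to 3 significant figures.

From T = 2π√(L/g), g = 4π²L/T² = 4π² × 0.708/1.690² = 9.79 m/s².

9.79 m/s²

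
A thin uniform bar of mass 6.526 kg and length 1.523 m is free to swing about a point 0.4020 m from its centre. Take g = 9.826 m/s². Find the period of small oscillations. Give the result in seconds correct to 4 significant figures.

For a physical pendulum T = 2π√(I/(mgd)), with d = 0.40200 m from pivot to centre of mass.
I_cm = mL²/12 = 6.526 × 1.523²/12 = 1.2614 kg·m²; I = I_cm + md² = 1.2614 + 6.526 × 0.40200² = 2.3161 kg·m².
T = 2π√(2.3161/(6.526 × 9.826 × 0.40200)) = 1.883 s.

1.883 s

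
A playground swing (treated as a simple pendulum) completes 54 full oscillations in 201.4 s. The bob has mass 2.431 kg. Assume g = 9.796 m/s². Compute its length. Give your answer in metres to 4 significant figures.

T = 201.4/54 = 3.7296 s.
From T = 2π√(L/g), L = gT²/(4π²) = 9.796 × 3.7296²/(4π²) = 3.452 m.

3.452 m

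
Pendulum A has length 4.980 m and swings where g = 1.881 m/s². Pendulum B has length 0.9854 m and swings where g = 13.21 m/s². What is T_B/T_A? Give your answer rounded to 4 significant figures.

T = 2π√(L/g), so T_B/T_A = √((L_B/g_B)/(L_A/g_A)) = √((0.9854/13.21)/(4.980/1.881)) = 0.1679.

0.1679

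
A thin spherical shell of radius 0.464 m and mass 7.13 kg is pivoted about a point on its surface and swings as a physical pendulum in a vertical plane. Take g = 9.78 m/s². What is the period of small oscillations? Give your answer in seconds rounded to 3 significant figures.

I_cm = (2/3)mr² = 1.023 kg·m². The pivot is at distance d = 0.464 m from the centre of mass.
By the parallel-axis theorem, I = I_cm + md² = 1.023 + 1.535 = 2.558 kg·m².
T = 2π√(I/(mgd)) = 2π√(2.558/(7.13 × 9.78 × 0.464)) = 1.77 s.

1.77 s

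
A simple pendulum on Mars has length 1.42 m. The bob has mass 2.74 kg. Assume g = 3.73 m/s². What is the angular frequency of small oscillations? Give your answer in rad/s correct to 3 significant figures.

1.62 rad/s

ω = √(g/L) = √(3.73/1.42) = 1.62 rad/s.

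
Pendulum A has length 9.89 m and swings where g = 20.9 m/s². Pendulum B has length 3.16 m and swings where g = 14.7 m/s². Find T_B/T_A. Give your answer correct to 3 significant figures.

0.674

T = 2π√(L/g), so T_B/T_A = √((L_B/g_B)/(L_A/g_A)) = √((3.16/14.7)/(9.89/20.9)) = 0.674.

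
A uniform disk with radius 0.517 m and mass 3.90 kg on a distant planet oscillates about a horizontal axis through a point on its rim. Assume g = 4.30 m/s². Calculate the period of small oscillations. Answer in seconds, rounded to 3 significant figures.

2.67 s

I_cm = ½mr² = 0.5212 kg·m². The pivot is at distance d = 0.517 m from the centre of mass.
By the parallel-axis theorem, I = I_cm + md² = 0.5212 + 1.042 = 1.564 kg·m².
T = 2π√(I/(mgd)) = 2π√(1.564/(3.90 × 4.30 × 0.517)) = 2.67 s.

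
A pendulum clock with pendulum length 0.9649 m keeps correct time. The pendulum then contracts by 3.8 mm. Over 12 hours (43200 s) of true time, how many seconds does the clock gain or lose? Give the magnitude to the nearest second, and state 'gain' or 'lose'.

gain 85 s

T ∝ √L, so T'/T = √(0.96110/0.9649) = 0.998029.
In 43200 s of true time the clock registers 43200/0.998029 = 43285.3 s, so it gains 85 s.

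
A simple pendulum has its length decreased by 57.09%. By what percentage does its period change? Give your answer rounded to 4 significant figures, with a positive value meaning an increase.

-34.49%

T ∝ √L, so T'/T = √(0.42910) = 0.65506.
Percentage change in T = (0.65506 − 1) × 100% = -34.49%.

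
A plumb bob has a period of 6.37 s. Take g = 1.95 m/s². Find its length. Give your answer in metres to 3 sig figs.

From T = 2π√(L/g), L = gT²/(4π²) = 1.95 × 6.370²/(4π²) = 2.00 m.

2.00 m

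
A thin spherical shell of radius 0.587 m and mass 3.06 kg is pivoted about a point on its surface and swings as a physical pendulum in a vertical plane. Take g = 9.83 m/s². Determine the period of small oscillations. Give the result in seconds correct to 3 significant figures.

1.98 s

I_cm = (2/3)mr² = 0.7029 kg·m². The pivot is at distance d = 0.587 m from the centre of mass.
By the parallel-axis theorem, I = I_cm + md² = 0.7029 + 1.054 = 1.757 kg·m².
T = 2π√(I/(mgd)) = 2π√(1.757/(3.06 × 9.83 × 0.587)) = 1.98 s.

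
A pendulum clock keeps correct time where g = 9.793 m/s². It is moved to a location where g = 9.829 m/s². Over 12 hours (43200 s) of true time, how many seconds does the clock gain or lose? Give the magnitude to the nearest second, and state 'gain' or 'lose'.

gain 79 s

The clock's period scales as T ∝ 1/√g, so T'/T = √(9.793/9.829) = 0.998167.
In 43200 s of true time the clock registers 43200/0.998167 = 43279.3 s, so it gains 79 s.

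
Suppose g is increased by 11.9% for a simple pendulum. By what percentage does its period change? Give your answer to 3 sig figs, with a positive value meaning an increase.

T ∝ 1/√g, so T'/T = 1/√(1.119) = 0.9453.
Percentage change in T = (0.9453 − 1) × 100% = -5.47%.

-5.47%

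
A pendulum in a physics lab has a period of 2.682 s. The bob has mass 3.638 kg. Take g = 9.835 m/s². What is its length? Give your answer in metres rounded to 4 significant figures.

1.792 m

From T = 2π√(L/g), L = gT²/(4π²) = 9.835 × 2.6820²/(4π²) = 1.792 m.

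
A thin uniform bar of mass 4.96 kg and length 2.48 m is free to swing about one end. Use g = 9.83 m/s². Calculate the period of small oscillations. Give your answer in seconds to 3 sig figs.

2.58 s

For a physical pendulum T = 2π√(I/(mgd)), with d = 1.240 m from pivot to centre of mass.
I_cm = mL²/12 = 4.96 × 2.48²/12 = 2.542 kg·m²; I = I_cm + md² = 2.542 + 4.96 × 1.240² = 10.17 kg·m².
T = 2π√(10.17/(4.96 × 9.83 × 1.240)) = 2.58 s.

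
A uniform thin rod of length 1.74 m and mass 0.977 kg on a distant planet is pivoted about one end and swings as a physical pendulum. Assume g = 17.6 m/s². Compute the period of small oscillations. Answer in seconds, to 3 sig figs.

1.61 s

For a physical pendulum T = 2π√(I/(mgd)), with d = 0.8700 m from pivot to centre of mass.
I_cm = mL²/12 = 0.977 × 1.74²/12 = 0.2465 kg·m²; I = I_cm + md² = 0.2465 + 0.977 × 0.8700² = 0.9860 kg·m².
T = 2π√(0.9860/(0.977 × 17.6 × 0.8700)) = 1.61 s.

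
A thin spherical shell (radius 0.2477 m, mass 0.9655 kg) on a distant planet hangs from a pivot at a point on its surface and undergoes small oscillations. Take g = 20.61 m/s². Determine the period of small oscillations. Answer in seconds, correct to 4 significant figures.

I_cm = (2/3)mr² = 0.039492 kg·m². The pivot is at distance d = 0.2477 m from the centre of mass.
By the parallel-axis theorem, I = I_cm + md² = 0.039492 + 0.059239 = 0.098731 kg·m².
T = 2π√(I/(mgd)) = 2π√(0.098731/(0.9655 × 20.61 × 0.2477)) = 0.8893 s.

0.8893 s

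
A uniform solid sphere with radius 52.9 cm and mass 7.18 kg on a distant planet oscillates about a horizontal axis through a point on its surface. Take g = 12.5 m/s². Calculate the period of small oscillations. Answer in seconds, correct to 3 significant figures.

1.53 s

I_cm = (2/5)mr² = 0.8037 kg·m². The pivot is at distance d = 0.529 m from the centre of mass.
By the parallel-axis theorem, I = I_cm + md² = 0.8037 + 2.009 = 2.813 kg·m².
T = 2π√(I/(mgd)) = 2π√(2.813/(7.18 × 12.5 × 0.529)) = 1.53 s.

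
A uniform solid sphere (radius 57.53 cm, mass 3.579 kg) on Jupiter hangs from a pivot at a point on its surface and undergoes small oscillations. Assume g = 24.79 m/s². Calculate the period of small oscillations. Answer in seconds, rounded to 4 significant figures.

I_cm = (2/5)mr² = 0.47382 kg·m². The pivot is at distance d = 0.5753 m from the centre of mass.
By the parallel-axis theorem, I = I_cm + md² = 0.47382 + 1.1845 = 1.6584 kg·m².
T = 2π√(I/(mgd)) = 2π√(1.6584/(3.579 × 24.79 × 0.5753)) = 1.133 s.

1.133 s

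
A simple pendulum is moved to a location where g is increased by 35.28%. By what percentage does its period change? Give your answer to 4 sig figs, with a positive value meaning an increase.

-14.02%

T ∝ 1/√g, so T'/T = 1/√(1.3528) = 0.85977.
Percentage change in T = (0.85977 − 1) × 100% = -14.02%.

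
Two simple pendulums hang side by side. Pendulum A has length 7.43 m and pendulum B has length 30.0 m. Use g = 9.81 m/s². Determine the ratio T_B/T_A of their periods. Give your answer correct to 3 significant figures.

T ∝ √L, so T_B/T_A = √(L_B/L_A) = √(30.0/7.43) = 2.01.

2.01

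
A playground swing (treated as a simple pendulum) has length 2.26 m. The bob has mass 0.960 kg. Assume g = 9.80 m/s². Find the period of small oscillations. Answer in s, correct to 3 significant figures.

3.02 s

T = 2π√(L/g) = 2π√(2.26/9.80) = 2π × 0.4802 = 3.02 s.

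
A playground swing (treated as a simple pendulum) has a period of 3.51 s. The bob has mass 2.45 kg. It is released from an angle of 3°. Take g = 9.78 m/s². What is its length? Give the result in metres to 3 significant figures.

From T = 2π√(L/g), L = gT²/(4π²) = 9.78 × 3.510²/(4π²) = 3.05 m.

3.05 m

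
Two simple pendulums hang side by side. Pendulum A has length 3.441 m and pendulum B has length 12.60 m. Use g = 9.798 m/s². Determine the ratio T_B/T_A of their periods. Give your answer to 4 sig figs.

1.914

T ∝ √L, so T_B/T_A = √(L_B/L_A) = √(12.60/3.441) = 1.914.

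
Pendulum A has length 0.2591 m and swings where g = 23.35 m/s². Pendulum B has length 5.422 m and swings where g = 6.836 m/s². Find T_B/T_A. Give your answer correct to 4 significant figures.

8.455

T = 2π√(L/g), so T_B/T_A = √((L_B/g_B)/(L_A/g_A)) = √((5.422/6.836)/(0.2591/23.35)) = 8.455.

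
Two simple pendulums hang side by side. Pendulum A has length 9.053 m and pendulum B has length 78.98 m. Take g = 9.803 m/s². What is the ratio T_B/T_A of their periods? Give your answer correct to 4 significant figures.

2.954

T ∝ √L, so T_B/T_A = √(L_B/L_A) = √(78.98/9.053) = 2.954.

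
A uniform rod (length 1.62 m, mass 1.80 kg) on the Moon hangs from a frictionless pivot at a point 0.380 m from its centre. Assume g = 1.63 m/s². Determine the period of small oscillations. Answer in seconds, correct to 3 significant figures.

4.81 s

For a physical pendulum T = 2π√(I/(mgd)), with d = 0.3800 m from pivot to centre of mass.
I_cm = mL²/12 = 1.80 × 1.62²/12 = 0.3937 kg·m²; I = I_cm + md² = 0.3937 + 1.80 × 0.3800² = 0.6536 kg·m².
T = 2π√(0.6536/(1.80 × 1.63 × 0.3800)) = 4.81 s.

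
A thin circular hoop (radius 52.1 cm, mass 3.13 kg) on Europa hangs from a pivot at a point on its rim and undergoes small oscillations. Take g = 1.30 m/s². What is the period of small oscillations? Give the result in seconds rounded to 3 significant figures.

I_cm = mr² = 0.8496 kg·m². The pivot is at distance d = 0.521 m from the centre of mass.
By the parallel-axis theorem, I = I_cm + md² = 0.8496 + 0.8496 = 1.699 kg·m².
T = 2π√(I/(mgd)) = 2π√(1.699/(3.13 × 1.30 × 0.521)) = 5.63 s.

5.63 s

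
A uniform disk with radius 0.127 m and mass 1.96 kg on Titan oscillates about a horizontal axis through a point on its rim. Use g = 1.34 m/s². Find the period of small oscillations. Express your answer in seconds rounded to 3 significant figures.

2.37 s

I_cm = ½mr² = 0.01581 kg·m². The pivot is at distance d = 0.127 m from the centre of mass.
By the parallel-axis theorem, I = I_cm + md² = 0.01581 + 0.03161 = 0.04742 kg·m².
T = 2π√(I/(mgd)) = 2π√(0.04742/(1.96 × 1.34 × 0.127)) = 2.37 s.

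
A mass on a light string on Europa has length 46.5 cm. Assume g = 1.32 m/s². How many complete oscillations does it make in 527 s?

141

T = 2π√(L/g) = 2π√(0.465/1.32) = 3.729 s.
Number of complete oscillations = ⌊527/3.729⌋ = ⌊141.3⌋ = 141.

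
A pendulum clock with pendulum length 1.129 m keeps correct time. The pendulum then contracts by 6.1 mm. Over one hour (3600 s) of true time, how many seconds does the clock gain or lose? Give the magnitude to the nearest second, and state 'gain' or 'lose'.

gain 10 s

T ∝ √L, so T'/T = √(1.12290/1.129) = 0.997295.
In 3600 s of true time the clock registers 3600/0.997295 = 3609.8 s, so it gains 10 s.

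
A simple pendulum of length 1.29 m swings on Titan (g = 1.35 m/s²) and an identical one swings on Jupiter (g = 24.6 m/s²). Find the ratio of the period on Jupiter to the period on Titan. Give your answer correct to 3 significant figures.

T ∝ 1/√g, so T₂/T₁ = √(g₁/g₂) = √(1.35/24.6) = 0.234.

0.234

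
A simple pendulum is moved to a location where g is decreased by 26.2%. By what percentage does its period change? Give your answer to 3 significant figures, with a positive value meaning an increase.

T ∝ 1/√g, so T'/T = 1/√(0.7380) = 1.164.
Percentage change in T = (1.164 − 1) × 100% = 16.4%.

16.4%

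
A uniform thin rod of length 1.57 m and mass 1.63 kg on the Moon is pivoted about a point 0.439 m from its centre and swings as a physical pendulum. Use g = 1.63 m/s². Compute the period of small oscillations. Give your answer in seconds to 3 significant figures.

4.69 s

For a physical pendulum T = 2π√(I/(mgd)), with d = 0.4390 m from pivot to centre of mass.
I_cm = mL²/12 = 1.63 × 1.57²/12 = 0.3348 kg·m²; I = I_cm + md² = 0.3348 + 1.63 × 0.4390² = 0.6490 kg·m².
T = 2π√(0.6490/(1.63 × 1.63 × 0.4390)) = 4.69 s.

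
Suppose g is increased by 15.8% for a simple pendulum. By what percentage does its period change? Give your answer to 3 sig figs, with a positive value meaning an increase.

T ∝ 1/√g, so T'/T = 1/√(1.158) = 0.9293.
Percentage change in T = (0.9293 − 1) × 100% = -7.07%.

-7.07%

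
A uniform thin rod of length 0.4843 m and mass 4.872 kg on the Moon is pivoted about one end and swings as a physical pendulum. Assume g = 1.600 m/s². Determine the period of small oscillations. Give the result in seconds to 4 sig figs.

2.822 s

For a physical pendulum T = 2π√(I/(mgd)), with d = 0.24215 m from pivot to centre of mass.
I_cm = mL²/12 = 4.872 × 0.4843²/12 = 0.095226 kg·m²; I = I_cm + md² = 0.095226 + 4.872 × 0.24215² = 0.38090 kg·m².
T = 2π√(0.38090/(4.872 × 1.600 × 0.24215)) = 2.822 s.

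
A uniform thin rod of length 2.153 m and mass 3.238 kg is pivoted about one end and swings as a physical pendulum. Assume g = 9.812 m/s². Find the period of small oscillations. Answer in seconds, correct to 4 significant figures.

For a physical pendulum T = 2π√(I/(mgd)), with d = 1.0765 m from pivot to centre of mass.
I_cm = mL²/12 = 3.238 × 2.153²/12 = 1.2508 kg·m²; I = I_cm + md² = 1.2508 + 3.238 × 1.0765² = 5.0032 kg·m².
T = 2π√(5.0032/(3.238 × 9.812 × 1.0765)) = 2.403 s.

2.403 s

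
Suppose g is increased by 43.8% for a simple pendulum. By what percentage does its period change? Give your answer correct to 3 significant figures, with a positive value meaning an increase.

-16.6%

T ∝ 1/√g, so T'/T = 1/√(1.438) = 0.8339.
Percentage change in T = (0.8339 − 1) × 100% = -16.6%.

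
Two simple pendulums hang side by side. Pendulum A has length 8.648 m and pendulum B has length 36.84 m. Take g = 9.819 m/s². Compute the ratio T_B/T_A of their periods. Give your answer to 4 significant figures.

2.064

T ∝ √L, so T_B/T_A = √(L_B/L_A) = √(36.84/8.648) = 2.064.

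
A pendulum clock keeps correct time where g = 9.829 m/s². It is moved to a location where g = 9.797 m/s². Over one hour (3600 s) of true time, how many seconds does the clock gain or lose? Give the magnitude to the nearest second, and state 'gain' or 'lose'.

lose 6 s

The clock's period scales as T ∝ 1/√g, so T'/T = √(9.829/9.797) = 1.00163.
In 3600 s of true time the clock registers 3600/1.00163 = 3594.1 s, so it loses 6 s.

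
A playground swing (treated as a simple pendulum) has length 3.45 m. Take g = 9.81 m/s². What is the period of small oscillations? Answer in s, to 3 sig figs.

3.73 s

T = 2π√(L/g) = 2π√(3.45/9.81) = 2π × 0.5930 = 3.73 s.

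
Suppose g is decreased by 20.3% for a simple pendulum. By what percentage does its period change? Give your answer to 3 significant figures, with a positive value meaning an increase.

T ∝ 1/√g, so T'/T = 1/√(0.7970) = 1.120.
Percentage change in T = (1.120 − 1) × 100% = 12.0%.

12.0%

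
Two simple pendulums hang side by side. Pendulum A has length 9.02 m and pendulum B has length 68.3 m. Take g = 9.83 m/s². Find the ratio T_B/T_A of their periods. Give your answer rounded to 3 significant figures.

T ∝ √L, so T_B/T_A = √(L_B/L_A) = √(68.3/9.02) = 2.75.

2.75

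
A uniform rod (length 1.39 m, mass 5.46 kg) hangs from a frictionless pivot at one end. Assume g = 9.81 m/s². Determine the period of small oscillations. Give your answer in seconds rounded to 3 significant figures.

For a physical pendulum T = 2π√(I/(mgd)), with d = 0.6950 m from pivot to centre of mass.
I_cm = mL²/12 = 5.46 × 1.39²/12 = 0.8791 kg·m²; I = I_cm + md² = 0.8791 + 5.46 × 0.6950² = 3.516 kg·m².
T = 2π√(3.516/(5.46 × 9.81 × 0.6950)) = 1.93 s.

1.93 s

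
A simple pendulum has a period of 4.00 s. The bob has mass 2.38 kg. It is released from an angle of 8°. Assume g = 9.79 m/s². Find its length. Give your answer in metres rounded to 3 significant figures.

3.97 m

From T = 2π√(L/g), L = gT²/(4π²) = 9.79 × 4.000²/(4π²) = 3.97 m.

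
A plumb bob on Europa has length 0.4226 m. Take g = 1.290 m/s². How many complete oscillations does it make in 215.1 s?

59

T = 2π√(L/g) = 2π√(0.4226/1.290) = 3.5962 s.
Number of complete oscillations = ⌊215.1/3.5962⌋ = ⌊59.812⌋ = 59.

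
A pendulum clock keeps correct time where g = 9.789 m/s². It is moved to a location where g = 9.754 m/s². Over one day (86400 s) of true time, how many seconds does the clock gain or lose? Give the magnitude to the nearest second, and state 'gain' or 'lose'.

lose 155 s

The clock's period scales as T ∝ 1/√g, so T'/T = √(9.789/9.754) = 1.00179.
In 86400 s of true time the clock registers 86400/1.00179 = 86245.4 s, so it loses 155 s.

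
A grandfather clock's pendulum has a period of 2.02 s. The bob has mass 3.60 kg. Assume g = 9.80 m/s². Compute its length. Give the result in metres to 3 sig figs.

From T = 2π√(L/g), L = gT²/(4π²) = 9.80 × 2.020²/(4π²) = 1.01 m.

1.01 m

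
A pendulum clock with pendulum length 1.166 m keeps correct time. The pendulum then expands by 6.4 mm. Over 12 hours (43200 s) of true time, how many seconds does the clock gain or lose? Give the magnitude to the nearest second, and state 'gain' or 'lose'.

lose 118 s

T ∝ √L, so T'/T = √(1.17240/1.166) = 1.00274.
In 43200 s of true time the clock registers 43200/1.00274 = 43081.9 s, so it loses 118 s.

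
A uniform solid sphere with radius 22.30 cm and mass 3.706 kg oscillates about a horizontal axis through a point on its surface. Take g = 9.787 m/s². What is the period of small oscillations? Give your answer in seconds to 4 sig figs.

I_cm = (2/5)mr² = 0.073718 kg·m². The pivot is at distance d = 0.2230 m from the centre of mass.
By the parallel-axis theorem, I = I_cm + md² = 0.073718 + 0.18430 = 0.25801 kg·m².
T = 2π√(I/(mgd)) = 2π√(0.25801/(3.706 × 9.787 × 0.2230)) = 1.122 s.

1.122 s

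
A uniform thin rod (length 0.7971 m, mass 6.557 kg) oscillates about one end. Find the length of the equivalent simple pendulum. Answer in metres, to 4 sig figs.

The equivalent simple-pendulum length is L_eq = I/(md), where I is about the pivot and d = 0.39855 m.
I_cm = (1/12)mL² = 0.34718 kg·m², so I = I_cm + md² = 0.34718 + 1.0415 = 1.3887 kg·m².
L_eq = 1.3887/(6.557 × 0.39855) = 0.5314 m.

0.5314 m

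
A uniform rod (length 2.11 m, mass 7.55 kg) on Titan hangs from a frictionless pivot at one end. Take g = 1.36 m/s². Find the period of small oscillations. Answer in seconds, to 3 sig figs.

6.39 s

For a physical pendulum T = 2π√(I/(mgd)), with d = 1.055 m from pivot to centre of mass.
I_cm = mL²/12 = 7.55 × 2.11²/12 = 2.801 kg·m²; I = I_cm + md² = 2.801 + 7.55 × 1.055² = 11.20 kg·m².
T = 2π√(11.20/(7.55 × 1.36 × 1.055)) = 6.39 s.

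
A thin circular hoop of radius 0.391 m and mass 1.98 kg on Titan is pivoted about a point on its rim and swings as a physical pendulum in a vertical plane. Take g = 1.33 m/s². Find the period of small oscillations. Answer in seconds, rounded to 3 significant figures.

I_cm = mr² = 0.3027 kg·m². The pivot is at distance d = 0.391 m from the centre of mass.
By the parallel-axis theorem, I = I_cm + md² = 0.3027 + 0.3027 = 0.6054 kg·m².
T = 2π√(I/(mgd)) = 2π√(0.6054/(1.98 × 1.33 × 0.391)) = 4.82 s.

4.82 s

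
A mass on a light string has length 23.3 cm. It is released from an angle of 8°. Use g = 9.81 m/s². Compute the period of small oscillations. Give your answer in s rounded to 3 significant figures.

0.968 s

T = 2π√(L/g) = 2π√(0.233/9.81) = 2π × 0.1541 = 0.968 s.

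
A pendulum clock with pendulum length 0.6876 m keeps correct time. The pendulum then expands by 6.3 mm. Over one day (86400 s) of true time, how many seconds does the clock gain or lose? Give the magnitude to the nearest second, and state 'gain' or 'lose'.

lose 393 s

T ∝ √L, so T'/T = √(0.69390/0.6876) = 1.00457.
In 86400 s of true time the clock registers 86400/1.00457 = 86006.9 s, so it loses 393 s.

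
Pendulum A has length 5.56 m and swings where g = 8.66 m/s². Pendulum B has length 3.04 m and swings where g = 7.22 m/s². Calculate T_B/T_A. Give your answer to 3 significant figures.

T = 2π√(L/g), so T_B/T_A = √((L_B/g_B)/(L_A/g_A)) = √((3.04/7.22)/(5.56/8.66)) = 0.810.

0.810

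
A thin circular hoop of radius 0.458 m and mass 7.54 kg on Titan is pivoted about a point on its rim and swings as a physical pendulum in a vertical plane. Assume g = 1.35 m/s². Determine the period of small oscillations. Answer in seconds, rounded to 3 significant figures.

I_cm = mr² = 1.582 kg·m². The pivot is at distance d = 0.458 m from the centre of mass.
By the parallel-axis theorem, I = I_cm + md² = 1.582 + 1.582 = 3.163 kg·m².
T = 2π√(I/(mgd)) = 2π√(3.163/(7.54 × 1.35 × 0.458)) = 5.18 s.

5.18 s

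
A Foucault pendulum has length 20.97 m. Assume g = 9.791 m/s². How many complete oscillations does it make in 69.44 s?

T = 2π√(L/g) = 2π√(20.97/9.791) = 9.1953 s.
Number of complete oscillations = ⌊69.44/9.1953⌋ = ⌊7.5517⌋ = 7.

7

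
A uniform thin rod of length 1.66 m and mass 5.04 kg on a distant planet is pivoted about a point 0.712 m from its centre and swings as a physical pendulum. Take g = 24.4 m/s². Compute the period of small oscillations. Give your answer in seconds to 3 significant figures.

For a physical pendulum T = 2π√(I/(mgd)), with d = 0.7120 m from pivot to centre of mass.
I_cm = mL²/12 = 5.04 × 1.66²/12 = 1.157 kg·m²; I = I_cm + md² = 1.157 + 5.04 × 0.7120² = 3.712 kg·m².
T = 2π√(3.712/(5.04 × 24.4 × 0.7120)) = 1.29 s.

1.29 s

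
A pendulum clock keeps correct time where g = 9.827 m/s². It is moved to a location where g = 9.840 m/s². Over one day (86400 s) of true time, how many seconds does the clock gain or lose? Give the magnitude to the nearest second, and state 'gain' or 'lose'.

gain 57 s

The clock's period scales as T ∝ 1/√g, so T'/T = √(9.827/9.840) = 0.999339.
In 86400 s of true time the clock registers 86400/0.999339 = 86457.1 s, so it gains 57 s.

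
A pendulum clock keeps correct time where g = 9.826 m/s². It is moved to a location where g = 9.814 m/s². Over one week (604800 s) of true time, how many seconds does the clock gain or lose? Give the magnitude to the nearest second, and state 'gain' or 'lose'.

lose 369 s

The clock's period scales as T ∝ 1/√g, so T'/T = √(9.826/9.814) = 1.00061.
In 604800 s of true time the clock registers 604800/1.00061 = 604430.6 s, so it loses 369 s.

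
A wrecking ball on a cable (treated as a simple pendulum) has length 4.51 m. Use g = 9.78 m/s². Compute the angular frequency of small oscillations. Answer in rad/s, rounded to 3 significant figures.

1.47 rad/s

ω = √(g/L) = √(9.78/4.51) = 1.47 rad/s.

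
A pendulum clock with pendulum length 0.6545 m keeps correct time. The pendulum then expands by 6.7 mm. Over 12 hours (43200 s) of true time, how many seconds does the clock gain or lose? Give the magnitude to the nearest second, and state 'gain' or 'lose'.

lose 219 s

T ∝ √L, so T'/T = √(0.66120/0.6545) = 1.00511.
In 43200 s of true time the clock registers 43200/1.00511 = 42980.6 s, so it loses 219 s.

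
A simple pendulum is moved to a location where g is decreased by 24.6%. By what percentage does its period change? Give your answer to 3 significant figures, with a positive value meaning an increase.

15.2%

T ∝ 1/√g, so T'/T = 1/√(0.7540) = 1.152.
Percentage change in T = (1.152 − 1) × 100% = 15.2%.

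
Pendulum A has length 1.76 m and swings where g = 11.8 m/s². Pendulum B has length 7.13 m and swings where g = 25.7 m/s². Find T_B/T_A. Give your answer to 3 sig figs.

T = 2π√(L/g), so T_B/T_A = √((L_B/g_B)/(L_A/g_A)) = √((7.13/25.7)/(1.76/11.8)) = 1.36.

1.36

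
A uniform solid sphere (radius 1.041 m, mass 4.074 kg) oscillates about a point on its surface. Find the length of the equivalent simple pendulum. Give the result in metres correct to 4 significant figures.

1.457 m

The equivalent simple-pendulum length is L_eq = I/(md), where I is about the pivot and d = 1.0410 m.
I_cm = (2/5)mR² = 1.7660 kg·m², so I = I_cm + md² = 1.7660 + 4.4149 = 6.1809 kg·m².
L_eq = 6.1809/(4.074 × 1.0410) = 1.457 m.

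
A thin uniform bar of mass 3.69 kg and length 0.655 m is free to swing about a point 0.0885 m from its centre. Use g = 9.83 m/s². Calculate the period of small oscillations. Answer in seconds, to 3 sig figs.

For a physical pendulum T = 2π√(I/(mgd)), with d = 0.08850 m from pivot to centre of mass.
I_cm = mL²/12 = 3.69 × 0.655²/12 = 0.1319 kg·m²; I = I_cm + md² = 0.1319 + 3.69 × 0.08850² = 0.1608 kg·m².
T = 2π√(0.1608/(3.69 × 9.83 × 0.08850)) = 1.41 s.

1.41 s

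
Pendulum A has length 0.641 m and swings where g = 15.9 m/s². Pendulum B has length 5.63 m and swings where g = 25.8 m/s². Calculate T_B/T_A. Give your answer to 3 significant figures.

T = 2π√(L/g), so T_B/T_A = √((L_B/g_B)/(L_A/g_A)) = √((5.63/25.8)/(0.641/15.9)) = 2.33.

2.33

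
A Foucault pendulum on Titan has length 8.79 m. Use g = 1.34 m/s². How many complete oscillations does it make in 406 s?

T = 2π√(L/g) = 2π√(8.79/1.34) = 16.09 s.
Number of complete oscillations = ⌊406/16.09⌋ = ⌊25.23⌋ = 25.

25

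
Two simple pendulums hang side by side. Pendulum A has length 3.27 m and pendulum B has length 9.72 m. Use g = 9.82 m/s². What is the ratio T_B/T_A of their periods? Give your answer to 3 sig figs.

T ∝ √L, so T_B/T_A = √(L_B/L_A) = √(9.72/3.27) = 1.72.

1.72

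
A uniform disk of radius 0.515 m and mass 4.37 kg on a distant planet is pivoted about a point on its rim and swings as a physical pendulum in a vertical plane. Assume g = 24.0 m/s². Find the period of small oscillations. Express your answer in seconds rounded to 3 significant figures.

I_cm = ½mr² = 0.5795 kg·m². The pivot is at distance d = 0.515 m from the centre of mass.
By the parallel-axis theorem, I = I_cm + md² = 0.5795 + 1.159 = 1.739 kg·m².
T = 2π√(I/(mgd)) = 2π√(1.739/(4.37 × 24.0 × 0.515)) = 1.13 s.

1.13 s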